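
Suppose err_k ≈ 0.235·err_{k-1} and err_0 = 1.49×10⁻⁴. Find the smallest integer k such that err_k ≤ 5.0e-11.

11

After k steps, err_k ≈ 1.49×10⁻⁴·0.235^k.
Need 0.235^k ≤ 5.0e-11/1.49×10⁻⁴ = 3.3557e-07.
k ≥ ln(3.3557e-07)/ln(0.235) = -14.9074/-1.44817 = 10.294.
Smallest integer k = 11.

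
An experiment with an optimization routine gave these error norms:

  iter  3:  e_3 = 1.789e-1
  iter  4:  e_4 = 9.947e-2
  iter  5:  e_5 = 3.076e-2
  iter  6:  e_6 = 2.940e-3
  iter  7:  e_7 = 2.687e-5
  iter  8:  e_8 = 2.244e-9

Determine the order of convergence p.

Consecutive ratios: e_8/e_7 = 2.244e-9/2.687e-5 = 8.35132e-05, e_7/e_6 = 2.687e-5/2.940e-3 = 0.00913946.
p ≈ ln(8.35132e-05)/ln(0.00913946) = -9.3905/-4.6952 ≈ 2.00.
So the convergence is quadratic (order 2).

2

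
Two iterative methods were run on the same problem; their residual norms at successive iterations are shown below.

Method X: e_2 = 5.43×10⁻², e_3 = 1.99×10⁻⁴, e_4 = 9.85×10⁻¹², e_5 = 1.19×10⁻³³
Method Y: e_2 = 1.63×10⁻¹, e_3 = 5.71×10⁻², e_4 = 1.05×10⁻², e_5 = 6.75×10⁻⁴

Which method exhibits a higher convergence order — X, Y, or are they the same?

Method X: p ≈ ln(1.19×10⁻³³/9.85×10⁻¹²)/ln(9.85×10⁻¹²/1.99×10⁻⁴) ≈ 3.00.
Method Y: p ≈ ln(6.75×10⁻⁴/1.05×10⁻²)/ln(1.05×10⁻²/5.71×10⁻²) ≈ 1.62.
Method X has the higher order (≈3.0 vs ≈1.6).

X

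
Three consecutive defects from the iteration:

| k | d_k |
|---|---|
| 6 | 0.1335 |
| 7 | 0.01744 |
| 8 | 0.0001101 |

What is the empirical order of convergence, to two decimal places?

p ≈ ln(d_8/d_7) / ln(d_7/d_6)
  = ln(0.0001101/0.01744) / ln(0.01744/0.1335)
  = ln(0.00631307) / ln(0.130637)
  = -5.06513 / -2.03533 ≈ 2.48860

2.49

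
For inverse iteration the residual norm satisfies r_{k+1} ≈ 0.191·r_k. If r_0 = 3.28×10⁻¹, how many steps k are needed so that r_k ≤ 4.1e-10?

13

After k steps, r_k ≈ 3.28×10⁻¹·0.191^k.
Need 0.191^k ≤ 4.1e-10/3.28×10⁻¹ = 1.25e-09.
k ≥ ln(1.25e-09)/ln(0.191) = -20.5001/-1.65548 = 12.383.
Smallest integer k = 13.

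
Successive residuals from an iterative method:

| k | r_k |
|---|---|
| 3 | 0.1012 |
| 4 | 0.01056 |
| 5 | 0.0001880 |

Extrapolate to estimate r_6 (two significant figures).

1.4e-7

First estimate the order: p ≈ ln(r_5/r_4) / ln(r_4/r_3) = ln(0.0001880/0.01056)/ln(0.01056/0.1012) = ln(0.017803)/ln(0.104348) ≈ 1.7825.
Then r_6 ≈ r_5·(r_5/r_4)^p = 0.0001880·(0.017803)^1.7825 = 0.0001880·0.000761209 ≈ 1.431e-07.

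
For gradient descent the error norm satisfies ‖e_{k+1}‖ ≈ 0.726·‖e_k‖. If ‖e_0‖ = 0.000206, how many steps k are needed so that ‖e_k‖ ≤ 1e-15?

82

After k steps, ‖e_k‖ ≈ 0.000206·0.726^k.
Need 0.726^k ≤ 1e-15/0.000206 = 4.85437e-12.
k ≥ ln(4.85437e-12)/ln(0.726) = -26.0511/-0.32021 = 81.356.
Smallest integer k = 82.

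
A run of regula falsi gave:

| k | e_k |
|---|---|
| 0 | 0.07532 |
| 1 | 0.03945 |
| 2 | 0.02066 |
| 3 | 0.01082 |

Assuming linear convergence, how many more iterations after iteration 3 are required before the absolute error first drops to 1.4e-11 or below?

Rate ρ ≈ e_3/e_2 = 0.01082/0.02066 = 0.5237.
After j more steps, e_{3+j} ≈ 0.01082·ρ^j; need ρ^j ≤ 1.4e-11/0.01082 = 1.2939e-09.
j ≥ ln(1.2939e-09)/ln(0.5237) = -20.4656/-0.64684 = 31.639.
So 32 more iterations are needed.

32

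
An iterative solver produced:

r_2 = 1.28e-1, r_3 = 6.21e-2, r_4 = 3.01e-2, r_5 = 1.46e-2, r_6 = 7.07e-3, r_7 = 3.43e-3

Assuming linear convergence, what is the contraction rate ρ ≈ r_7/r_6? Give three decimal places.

ρ ≈ r_7/r_6 = 3.43e-3/7.07e-3 = 0.48515

0.485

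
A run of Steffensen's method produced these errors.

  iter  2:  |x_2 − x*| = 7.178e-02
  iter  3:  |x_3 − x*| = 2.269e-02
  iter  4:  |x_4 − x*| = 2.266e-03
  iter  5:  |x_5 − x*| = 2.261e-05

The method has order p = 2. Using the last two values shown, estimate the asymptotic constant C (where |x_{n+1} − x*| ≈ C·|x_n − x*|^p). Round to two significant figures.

C ≈ |x_5 − x*| / |x_4 − x*|^2
  = 2.261e-05 / (2.266e-03)^2
  = 2.261e-05 / 5.13476e-06 ≈ 4.4033

4.4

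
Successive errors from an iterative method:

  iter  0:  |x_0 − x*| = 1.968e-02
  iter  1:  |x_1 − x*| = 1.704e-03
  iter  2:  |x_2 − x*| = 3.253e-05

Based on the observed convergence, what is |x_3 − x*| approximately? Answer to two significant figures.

5.4e-8

First estimate the order: p ≈ ln(|x_2 − x*|/|x_1 − x*|) / ln(|x_1 − x*|/|x_0 − x*|) = ln(3.253e-05/1.704e-03)/ln(1.704e-03/1.968e-02) = ln(0.0190904)/ln(0.0865854) ≈ 1.6180.
Then |x_3 − x*| ≈ |x_2 − x*|·(|x_2 − x*|/|x_1 − x*|)^p = 3.253e-05·(0.0190904)^1.6180 = 3.253e-05·0.00165333 ≈ 5.378e-08.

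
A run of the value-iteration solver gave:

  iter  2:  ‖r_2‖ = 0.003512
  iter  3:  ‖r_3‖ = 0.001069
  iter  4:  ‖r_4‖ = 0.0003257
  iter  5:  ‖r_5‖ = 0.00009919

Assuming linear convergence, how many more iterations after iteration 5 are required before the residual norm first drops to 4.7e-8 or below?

Rate ρ ≈ ‖r_5‖/‖r_4‖ = 0.00009919/0.0003257 = 0.3045.
After j more steps, ‖r_{5+j}‖ ≈ 0.00009919·ρ^j; need ρ^j ≤ 4.7e-8/0.00009919 = 0.000473838.
j ≥ ln(0.000473838)/ln(0.3045) = -7.6546/-1.18908 = 6.437.
So 7 more iterations are needed.

7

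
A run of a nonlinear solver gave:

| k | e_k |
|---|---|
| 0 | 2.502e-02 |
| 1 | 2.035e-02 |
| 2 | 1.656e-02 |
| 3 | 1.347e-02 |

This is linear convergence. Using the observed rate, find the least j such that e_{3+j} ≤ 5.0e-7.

Rate ρ ≈ e_3/e_2 = 1.347e-02/1.656e-02 = 0.8134.
After j more steps, e_{3+j} ≈ 1.347e-02·ρ^j; need ρ^j ≤ 5.0e-7/1.347e-02 = 3.71195e-05.
j ≥ ln(3.71195e-05)/ln(0.8134) = -10.2014/-0.20653 = 49.394.
So 50 more iterations are needed.

50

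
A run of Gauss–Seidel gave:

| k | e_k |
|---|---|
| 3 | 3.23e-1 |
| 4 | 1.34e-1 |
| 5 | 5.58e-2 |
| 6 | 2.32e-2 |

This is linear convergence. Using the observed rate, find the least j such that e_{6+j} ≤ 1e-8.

17

Rate ρ ≈ e_6/e_5 = 2.32e-2/5.58e-2 = 0.4158.
After j more steps, e_{6+j} ≈ 2.32e-2·ρ^j; need ρ^j ≤ 1e-8/2.32e-2 = 4.31034e-07.
j ≥ ln(4.31034e-07)/ln(0.4158) = -14.6571/-0.87755 = 16.702.
So 17 more iterations are needed.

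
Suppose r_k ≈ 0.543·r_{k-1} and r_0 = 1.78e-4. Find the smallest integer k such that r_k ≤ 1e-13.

After k steps, r_k ≈ 1.78e-4·0.543^k.
Need 0.543^k ≤ 1e-13/1.78e-4 = 5.61798e-10.
k ≥ ln(5.61798e-10)/ln(0.543) = -21.2999/-0.61065 = 34.881.
Smallest integer k = 35.

35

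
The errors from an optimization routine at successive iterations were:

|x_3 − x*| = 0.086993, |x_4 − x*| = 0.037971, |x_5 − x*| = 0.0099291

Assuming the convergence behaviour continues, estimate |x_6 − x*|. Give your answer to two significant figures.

First estimate the order: p ≈ ln(|x_5 − x*|/|x_4 − x*|) / ln(|x_4 − x*|/|x_3 − x*|) = ln(0.0099291/0.037971)/ln(0.037971/0.086993) = ln(0.261492)/ln(0.436483) ≈ 1.6180.
Then |x_6 − x*| ≈ |x_5 − x*|·(|x_5 − x*|/|x_4 − x*|)^p = 0.0099291·(0.261492)^1.6180 = 0.0099291·0.114143 ≈ 0.001133.

1.1e-3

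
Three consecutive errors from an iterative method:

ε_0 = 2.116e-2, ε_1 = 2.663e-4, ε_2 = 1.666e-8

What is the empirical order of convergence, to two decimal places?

2.21

p ≈ ln(ε_2/ε_1) / ln(ε_1/ε_0)
  = ln(1.666e-8/2.663e-4) / ln(2.663e-4/2.116e-2)
  = ln(6.2561e-05) / ln(0.0125851)
  = -9.67937 / -4.37524 ≈ 2.21231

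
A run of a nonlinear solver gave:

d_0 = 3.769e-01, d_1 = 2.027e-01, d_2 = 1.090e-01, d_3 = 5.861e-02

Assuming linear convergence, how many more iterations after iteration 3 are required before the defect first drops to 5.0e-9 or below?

27

Rate ρ ≈ d_3/d_2 = 5.861e-02/1.090e-01 = 0.5377.
After j more steps, d_{3+j} ≈ 5.861e-02·ρ^j; need ρ^j ≤ 5.0e-9/5.861e-02 = 8.53097e-08.
j ≥ ln(8.53097e-08)/ln(0.5377) = -16.2770/-0.62045 = 26.234.
So 27 more iterations are needed.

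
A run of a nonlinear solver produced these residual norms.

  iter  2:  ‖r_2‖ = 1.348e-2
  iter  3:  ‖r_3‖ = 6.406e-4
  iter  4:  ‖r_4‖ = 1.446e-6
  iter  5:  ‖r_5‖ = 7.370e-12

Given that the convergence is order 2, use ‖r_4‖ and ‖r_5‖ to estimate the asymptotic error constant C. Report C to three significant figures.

C ≈ ‖r_5‖ / ‖r_4‖^2
  = 7.370e-12 / (1.446e-6)^2
  = 7.370e-12 / 2.09092e-12 ≈ 3.5248

3.52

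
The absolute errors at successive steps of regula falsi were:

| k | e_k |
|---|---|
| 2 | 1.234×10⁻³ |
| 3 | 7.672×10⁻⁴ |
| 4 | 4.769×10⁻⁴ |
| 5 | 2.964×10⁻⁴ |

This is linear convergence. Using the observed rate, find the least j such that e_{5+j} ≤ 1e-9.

27

Rate ρ ≈ e_5/e_4 = 2.964×10⁻⁴/4.769×10⁻⁴ = 0.6215.
After j more steps, e_{5+j} ≈ 2.964×10⁻⁴·ρ^j; need ρ^j ≤ 1e-9/2.964×10⁻⁴ = 3.37382e-06.
j ≥ ln(3.37382e-06)/ln(0.6215) = -12.5995/-0.47562 = 26.491.
So 27 more iterations are needed.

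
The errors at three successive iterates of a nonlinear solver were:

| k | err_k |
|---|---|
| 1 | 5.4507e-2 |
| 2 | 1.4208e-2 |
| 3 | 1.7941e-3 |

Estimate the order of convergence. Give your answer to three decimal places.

p ≈ ln(err_3/err_2) / ln(err_2/err_1)
  = ln(1.7941e-3/1.4208e-2) / ln(1.4208e-2/5.4507e-2)
  = ln(0.126274) / ln(0.260664)
  = -2.069301 / -1.344523 ≈ 1.539060

1.539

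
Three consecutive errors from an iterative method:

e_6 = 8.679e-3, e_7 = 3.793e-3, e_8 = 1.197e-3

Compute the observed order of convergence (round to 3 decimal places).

1.393

p ≈ ln(e_8/e_7) / ln(e_7/e_6)
  = ln(1.197e-3/3.793e-3) / ln(3.793e-3/8.679e-3)
  = ln(0.315581) / ln(0.437032)
  = -1.153340 / -0.827749 ≈ 1.393345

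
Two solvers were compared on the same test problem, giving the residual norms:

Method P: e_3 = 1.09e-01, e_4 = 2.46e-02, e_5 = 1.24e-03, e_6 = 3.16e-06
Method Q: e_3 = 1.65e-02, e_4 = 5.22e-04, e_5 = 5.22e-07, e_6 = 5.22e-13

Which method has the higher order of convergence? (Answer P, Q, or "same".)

Method P: p ≈ ln(3.16e-06/1.24e-03)/ln(1.24e-03/2.46e-02) ≈ 2.00.
Method Q: p ≈ ln(5.22e-13/5.22e-07)/ln(5.22e-07/5.22e-04) ≈ 2.00.
Both orders ≈ 2.0 — effectively the same.

same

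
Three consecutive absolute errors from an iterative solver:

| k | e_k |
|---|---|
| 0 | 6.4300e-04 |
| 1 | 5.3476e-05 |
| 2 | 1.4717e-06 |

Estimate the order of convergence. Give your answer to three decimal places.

p ≈ ln(e_2/e_1) / ln(e_1/e_0)
  = ln(1.4717e-06/5.3476e-05) / ln(5.3476e-05/6.4300e-04)
  = ln(0.0275208) / ln(0.0831664)
  = -3.592813 / -2.486912 ≈ 1.444688

1.445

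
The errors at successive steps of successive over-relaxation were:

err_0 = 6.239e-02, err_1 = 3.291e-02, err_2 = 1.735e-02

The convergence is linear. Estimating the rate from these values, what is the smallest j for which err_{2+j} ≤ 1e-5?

12

Rate ρ ≈ err_2/err_1 = 1.735e-02/3.291e-02 = 0.5272.
After j more steps, err_{2+j} ≈ 1.735e-02·ρ^j; need ρ^j ≤ 1e-5/1.735e-02 = 0.000576369.
j ≥ ln(0.000576369)/ln(0.5272) = -7.4588/-0.64018 = 11.651.
So 12 more iterations are needed.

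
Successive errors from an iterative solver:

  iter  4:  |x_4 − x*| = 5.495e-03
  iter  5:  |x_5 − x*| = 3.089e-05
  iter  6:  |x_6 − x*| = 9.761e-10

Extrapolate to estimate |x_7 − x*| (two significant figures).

First estimate the order: p ≈ ln(|x_6 − x*|/|x_5 − x*|) / ln(|x_5 − x*|/|x_4 − x*|) = ln(9.761e-10/3.089e-05)/ln(3.089e-05/5.495e-03) = ln(3.15992e-05)/ln(0.00562147) ≈ 2.0000.
Then |x_7 − x*| ≈ |x_6 − x*|·(|x_6 − x*|/|x_5 − x*|)^p = 9.761e-10·(3.15992e-05)^2.0000 = 9.761e-10·9.98509e-10 ≈ 9.746e-19.

9.7e-19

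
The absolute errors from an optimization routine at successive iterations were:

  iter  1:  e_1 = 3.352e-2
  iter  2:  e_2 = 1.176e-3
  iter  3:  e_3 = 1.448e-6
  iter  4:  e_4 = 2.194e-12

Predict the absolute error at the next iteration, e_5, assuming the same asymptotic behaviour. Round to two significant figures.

5.0e-24

First estimate the order: p ≈ ln(e_4/e_3) / ln(e_3/e_2) = ln(2.194e-12/1.448e-6)/ln(1.448e-6/1.176e-3) = ln(1.51519e-06)/ln(0.00123129) ≈ 2.0001.
Then e_5 ≈ e_4·(e_4/e_3)^p = 2.194e-12·(1.51519e-06)^2.0001 = 2.194e-12·2.29273e-12 ≈ 5.03e-24.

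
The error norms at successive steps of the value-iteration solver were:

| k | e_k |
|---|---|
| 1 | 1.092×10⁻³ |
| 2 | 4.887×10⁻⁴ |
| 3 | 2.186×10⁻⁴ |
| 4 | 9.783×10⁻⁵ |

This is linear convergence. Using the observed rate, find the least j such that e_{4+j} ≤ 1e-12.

23

Rate ρ ≈ e_4/e_3 = 9.783×10⁻⁵/2.186×10⁻⁴ = 0.4475.
After j more steps, e_{4+j} ≈ 9.783×10⁻⁵·ρ^j; need ρ^j ≤ 1e-12/9.783×10⁻⁵ = 1.02218e-08.
j ≥ ln(1.02218e-08)/ln(0.4475) = -18.3987/-0.80408 = 22.882.
So 23 more iterations are needed.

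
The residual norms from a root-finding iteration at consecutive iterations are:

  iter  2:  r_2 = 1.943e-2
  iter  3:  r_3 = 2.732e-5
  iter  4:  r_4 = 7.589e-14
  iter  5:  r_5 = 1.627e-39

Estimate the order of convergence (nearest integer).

Consecutive ratios: r_5/r_4 = 1.627e-39/7.589e-14 = 2.14389e-26, r_4/r_3 = 7.589e-14/2.732e-5 = 2.77782e-09.
p ≈ ln(2.14389e-26)/ln(2.77782e-09) = -59.1046/-19.7016 ≈ 3.00.
So the convergence is cubic (order 3).

3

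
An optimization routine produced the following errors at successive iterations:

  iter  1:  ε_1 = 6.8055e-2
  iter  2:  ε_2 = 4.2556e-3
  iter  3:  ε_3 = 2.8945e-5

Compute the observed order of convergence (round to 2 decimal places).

p ≈ ln(ε_3/ε_2) / ln(ε_2/ε_1)
  = ln(2.8945e-5/4.2556e-3) / ln(4.2556e-3/6.8055e-2)
  = ln(0.00680163) / ln(0.0625318)
  = -4.99059 / -2.77208 ≈ 1.80031

1.80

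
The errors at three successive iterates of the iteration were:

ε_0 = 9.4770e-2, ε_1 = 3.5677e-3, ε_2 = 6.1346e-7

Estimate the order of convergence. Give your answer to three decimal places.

p ≈ ln(ε_2/ε_1) / ln(ε_1/ε_0)
  = ln(6.1346e-7/3.5677e-3) / ln(3.5677e-3/9.4770e-2)
  = ln(0.000171948) / ln(0.0376459)
  = -8.668318 / -3.279531 ≈ 2.643158

2.643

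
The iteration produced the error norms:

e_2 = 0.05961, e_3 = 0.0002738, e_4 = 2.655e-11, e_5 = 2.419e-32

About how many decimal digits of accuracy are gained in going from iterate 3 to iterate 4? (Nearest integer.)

7

Digits gained ≈ log₁₀(e_3/e_4) = log₁₀(0.0002738/2.655e-11) = log₁₀(1.03126e+07) ≈ 7.013.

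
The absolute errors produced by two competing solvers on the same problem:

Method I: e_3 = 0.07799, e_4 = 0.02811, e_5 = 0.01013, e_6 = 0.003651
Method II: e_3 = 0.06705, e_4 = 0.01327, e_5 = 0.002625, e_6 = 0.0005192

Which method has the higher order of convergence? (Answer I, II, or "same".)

same

Method I: p ≈ ln(0.003651/0.01013)/ln(0.01013/0.02811) ≈ 1.00.
Method II: p ≈ ln(0.0005192/0.002625)/ln(0.002625/0.01327) ≈ 1.00.
Both orders ≈ 1.0 — effectively the same.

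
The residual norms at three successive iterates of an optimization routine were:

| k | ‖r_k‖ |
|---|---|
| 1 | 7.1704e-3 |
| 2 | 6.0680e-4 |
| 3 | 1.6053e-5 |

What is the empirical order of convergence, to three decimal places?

p ≈ ln(‖r_3‖/‖r_2‖) / ln(‖r_2‖/‖r_1‖)
  = ln(1.6053e-5/6.0680e-4) / ln(6.0680e-4/7.1704e-3)
  = ln(0.0264552) / ln(0.0846257)
  = -3.632303 / -2.469517 ≈ 1.470856

1.471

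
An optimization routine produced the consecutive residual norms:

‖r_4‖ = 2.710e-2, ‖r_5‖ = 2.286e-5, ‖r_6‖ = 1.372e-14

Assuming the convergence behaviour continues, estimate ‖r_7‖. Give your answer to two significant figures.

First estimate the order: p ≈ ln(‖r_6‖/‖r_5‖) / ln(‖r_5‖/‖r_4‖) = ln(1.372e-14/2.286e-5)/ln(2.286e-5/2.710e-2) = ln(6.00175e-10)/ln(0.000843542) ≈ 3.0000.
Then ‖r_7‖ ≈ ‖r_6‖·(‖r_6‖/‖r_5‖)^p = 1.372e-14·(6.00175e-10)^3.0000 = 1.372e-14·2.16189e-28 ≈ 2.966e-42.

3.0e-42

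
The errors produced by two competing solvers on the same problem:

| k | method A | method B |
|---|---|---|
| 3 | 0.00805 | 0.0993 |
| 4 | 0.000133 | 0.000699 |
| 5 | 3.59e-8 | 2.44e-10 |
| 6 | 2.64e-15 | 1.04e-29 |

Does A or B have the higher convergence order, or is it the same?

B

Method A: p ≈ ln(2.64e-15/3.59e-8)/ln(3.59e-8/0.000133) ≈ 2.00.
Method B: p ≈ ln(1.04e-29/2.44e-10)/ln(2.44e-10/0.000699) ≈ 3.00.
Method B has the higher order (≈3.0 vs ≈2.0).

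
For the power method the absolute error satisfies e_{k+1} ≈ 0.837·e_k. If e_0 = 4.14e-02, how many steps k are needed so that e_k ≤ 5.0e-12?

129

After k steps, e_k ≈ 4.14e-02·0.837^k.
Need 0.837^k ≤ 5.0e-12/4.14e-02 = 1.20773e-10.
k ≥ ln(1.20773e-10)/ln(0.837) = -22.8371/-0.17793 = 128.349.
Smallest integer k = 129.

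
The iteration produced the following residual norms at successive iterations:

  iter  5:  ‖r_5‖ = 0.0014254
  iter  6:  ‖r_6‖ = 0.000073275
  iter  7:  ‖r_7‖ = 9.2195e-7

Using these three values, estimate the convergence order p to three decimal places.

1.474

p ≈ ln(‖r_7‖/‖r_6‖) / ln(‖r_6‖/‖r_5‖)
  = ln(9.2195e-7/0.000073275) / ln(0.000073275/0.0014254)
  = ln(0.0125821) / ln(0.0514066)
  = -4.375480 / -2.967989 ≈ 1.474224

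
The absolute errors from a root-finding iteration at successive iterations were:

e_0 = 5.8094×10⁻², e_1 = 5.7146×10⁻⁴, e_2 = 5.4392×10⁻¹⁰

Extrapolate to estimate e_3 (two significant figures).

4.7e-28

First estimate the order: p ≈ ln(e_2/e_1) / ln(e_1/e_0) = ln(5.4392×10⁻¹⁰/5.7146×10⁻⁴)/ln(5.7146×10⁻⁴/5.8094×10⁻²) = ln(9.51808e-07)/ln(0.00983682) ≈ 3.0000.
Then e_3 ≈ e_2·(e_2/e_1)^p = 5.4392×10⁻¹⁰·(9.51808e-07)^3.0000 = 5.4392×10⁻¹⁰·8.62279e-19 ≈ 4.69e-28.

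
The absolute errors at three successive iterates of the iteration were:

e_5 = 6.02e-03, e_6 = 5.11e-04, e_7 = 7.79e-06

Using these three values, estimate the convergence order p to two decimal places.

p ≈ ln(e_7/e_6) / ln(e_6/e_5)
  = ln(7.79e-06/5.11e-04) / ln(5.11e-04/6.02e-03)
  = ln(0.0152446) / ln(0.0848837)
  = -4.18353 / -2.46647 ≈ 1.69616

1.70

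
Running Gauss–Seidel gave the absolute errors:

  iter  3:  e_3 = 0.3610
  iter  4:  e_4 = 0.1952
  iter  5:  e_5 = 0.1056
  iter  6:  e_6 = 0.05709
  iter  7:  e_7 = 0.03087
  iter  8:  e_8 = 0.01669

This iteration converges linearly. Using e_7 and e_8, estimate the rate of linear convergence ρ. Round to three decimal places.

ρ ≈ e_8/e_7 = 0.01669/0.03087 = 0.54065

0.541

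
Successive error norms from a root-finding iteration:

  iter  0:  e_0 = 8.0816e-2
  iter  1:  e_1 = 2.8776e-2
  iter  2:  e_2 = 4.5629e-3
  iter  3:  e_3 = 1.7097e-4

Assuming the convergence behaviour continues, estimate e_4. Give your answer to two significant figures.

First estimate the order: p ≈ ln(e_3/e_2) / ln(e_2/e_1) = ln(1.7097e-4/4.5629e-3)/ln(4.5629e-3/2.8776e-2) = ln(0.0374696)/ln(0.158566) ≈ 1.7834.
Then e_4 ≈ e_3·(e_3/e_2)^p = 1.7097e-4·(0.0374696)^1.7834 = 1.7097e-4·0.00285956 ≈ 4.889e-07.

4.9e-7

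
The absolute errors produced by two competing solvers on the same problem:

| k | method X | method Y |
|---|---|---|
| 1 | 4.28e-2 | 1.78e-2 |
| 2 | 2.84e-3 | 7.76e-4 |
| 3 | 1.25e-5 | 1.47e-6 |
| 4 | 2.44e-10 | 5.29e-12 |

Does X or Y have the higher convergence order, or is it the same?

same

Method X: p ≈ ln(2.44e-10/1.25e-5)/ln(1.25e-5/2.84e-3) ≈ 2.00.
Method Y: p ≈ ln(5.29e-12/1.47e-6)/ln(1.47e-6/7.76e-4) ≈ 2.00.
Both orders ≈ 2.0 — effectively the same.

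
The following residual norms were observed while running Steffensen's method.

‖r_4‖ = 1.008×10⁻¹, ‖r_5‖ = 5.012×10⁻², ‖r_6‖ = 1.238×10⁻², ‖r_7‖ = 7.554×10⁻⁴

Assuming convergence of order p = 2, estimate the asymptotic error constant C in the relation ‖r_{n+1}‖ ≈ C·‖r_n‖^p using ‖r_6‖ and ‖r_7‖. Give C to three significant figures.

C ≈ ‖r_7‖ / ‖r_6‖^2
  = 7.554×10⁻⁴ / (1.238×10⁻²)^2
  = 7.554×10⁻⁴ / 0.000153264 ≈ 4.9287

4.93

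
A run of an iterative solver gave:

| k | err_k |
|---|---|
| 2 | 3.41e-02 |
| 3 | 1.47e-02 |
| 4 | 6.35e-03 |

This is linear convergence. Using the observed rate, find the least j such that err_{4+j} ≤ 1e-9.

19

Rate ρ ≈ err_4/err_3 = 6.35e-03/1.47e-02 = 0.4320.
After j more steps, err_{4+j} ≈ 6.35e-03·ρ^j; need ρ^j ≤ 1e-9/6.35e-03 = 1.5748e-07.
j ≥ ln(1.5748e-07)/ln(0.4320) = -15.6640/-0.83933 = 18.663.
So 19 more iterations are needed.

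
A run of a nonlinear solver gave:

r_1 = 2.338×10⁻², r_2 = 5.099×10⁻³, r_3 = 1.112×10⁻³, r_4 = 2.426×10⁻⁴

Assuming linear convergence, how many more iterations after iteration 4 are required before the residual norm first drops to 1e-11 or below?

12

Rate ρ ≈ r_4/r_3 = 2.426×10⁻⁴/1.112×10⁻³ = 0.2182.
After j more steps, r_{4+j} ≈ 2.426×10⁻⁴·ρ^j; need ρ^j ≤ 1e-11/2.426×10⁻⁴ = 4.12201e-08.
j ≥ ln(4.12201e-08)/ln(0.2182) = -17.0043/-1.52234 = 11.170.
So 12 more iterations are needed.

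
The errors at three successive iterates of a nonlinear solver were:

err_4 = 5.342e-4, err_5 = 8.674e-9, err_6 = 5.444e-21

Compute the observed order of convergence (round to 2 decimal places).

2.55

p ≈ ln(err_6/err_5) / ln(err_5/err_4)
  = ln(5.444e-21/8.674e-9) / ln(8.674e-9/5.342e-4)
  = ln(6.27623e-13) / ln(1.62374e-05)
  = -28.09684 / -11.02819 ≈ 2.54773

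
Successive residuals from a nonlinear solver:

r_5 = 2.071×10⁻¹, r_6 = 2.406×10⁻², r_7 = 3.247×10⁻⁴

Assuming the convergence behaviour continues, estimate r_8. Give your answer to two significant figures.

First estimate the order: p ≈ ln(r_7/r_6) / ln(r_6/r_5) = ln(3.247×10⁻⁴/2.406×10⁻²)/ln(2.406×10⁻²/2.071×10⁻¹) = ln(0.0134954)/ln(0.116176) ≈ 2.0001.
Then r_8 ≈ r_7·(r_7/r_6)^p = 3.247×10⁻⁴·(0.0134954)^2.0001 = 3.247×10⁻⁴·0.000182047 ≈ 5.911e-08.

5.9e-8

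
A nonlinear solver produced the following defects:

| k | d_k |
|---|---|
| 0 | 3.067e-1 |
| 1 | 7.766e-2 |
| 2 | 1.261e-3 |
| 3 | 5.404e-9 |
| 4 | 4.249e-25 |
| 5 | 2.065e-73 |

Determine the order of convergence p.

Consecutive ratios: d_5/d_4 = 2.065e-73/4.249e-25 = 4.85997e-49, d_4/d_3 = 4.249e-25/5.404e-9 = 7.86269e-17.
p ≈ ln(4.85997e-49)/ln(7.86269e-17) = -111.2456/-37.0818 ≈ 3.00.
So the convergence is cubic (order 3).

3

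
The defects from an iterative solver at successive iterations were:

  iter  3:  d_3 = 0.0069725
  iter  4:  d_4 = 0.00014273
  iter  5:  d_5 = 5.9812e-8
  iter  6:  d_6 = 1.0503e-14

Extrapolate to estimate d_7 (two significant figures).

3.2e-28

First estimate the order: p ≈ ln(d_6/d_5) / ln(d_5/d_4) = ln(1.0503e-14/5.9812e-8)/ln(5.9812e-8/0.00014273) = ln(1.756e-07)/ln(0.000419057) ≈ 2.0000.
Then d_7 ≈ d_6·(d_6/d_5)^p = 1.0503e-14·(1.756e-07)^2.0000 = 1.0503e-14·3.08354e-14 ≈ 3.239e-28.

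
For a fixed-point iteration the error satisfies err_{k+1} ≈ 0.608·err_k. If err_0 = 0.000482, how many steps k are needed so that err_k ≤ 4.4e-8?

After k steps, err_k ≈ 0.000482·0.608^k.
Need 0.608^k ≤ 4.4e-8/0.000482 = 9.12863e-05.
k ≥ ln(9.12863e-05)/ln(0.608) = -9.3015/-0.49758 = 18.693.
Smallest integer k = 19.

19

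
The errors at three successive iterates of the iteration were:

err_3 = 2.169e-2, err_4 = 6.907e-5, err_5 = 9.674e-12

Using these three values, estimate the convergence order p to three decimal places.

p ≈ ln(err_5/err_4) / ln(err_4/err_3)
  = ln(9.674e-12/6.907e-5) / ln(6.907e-5/2.169e-2)
  = ln(1.40061e-07) / ln(0.00318442)
  = -15.781188 / -5.749485 ≈ 2.744800

2.745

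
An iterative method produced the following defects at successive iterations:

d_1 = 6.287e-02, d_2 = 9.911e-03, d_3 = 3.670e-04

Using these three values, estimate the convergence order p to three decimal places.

p ≈ ln(d_3/d_2) / ln(d_2/d_1)
  = ln(3.670e-04/9.911e-03) / ln(9.911e-03/6.287e-02)
  = ln(0.0370296) / ln(0.157643)
  = -3.296038 / -1.847422 ≈ 1.784128

1.784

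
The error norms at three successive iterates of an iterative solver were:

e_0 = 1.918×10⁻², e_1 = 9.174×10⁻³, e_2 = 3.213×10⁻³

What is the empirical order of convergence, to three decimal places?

p ≈ ln(e_2/e_1) / ln(e_1/e_0)
  = ln(3.213×10⁻³/9.174×10⁻³) / ln(9.174×10⁻³/1.918×10⁻²)
  = ln(0.350229) / ln(0.478311)
  = -1.049168 / -0.737494 ≈ 1.422612

1.423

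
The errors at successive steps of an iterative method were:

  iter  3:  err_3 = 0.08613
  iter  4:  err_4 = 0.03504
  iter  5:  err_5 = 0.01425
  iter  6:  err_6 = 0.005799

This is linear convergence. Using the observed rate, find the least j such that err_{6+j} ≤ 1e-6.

10

Rate ρ ≈ err_6/err_5 = 0.005799/0.01425 = 0.4069.
After j more steps, err_{6+j} ≈ 0.005799·ρ^j; need ρ^j ≤ 1e-6/0.005799 = 0.000172444.
j ≥ ln(0.000172444)/ln(0.4069) = -8.6654/-0.89919 = 9.637.
So 10 more iterations are needed.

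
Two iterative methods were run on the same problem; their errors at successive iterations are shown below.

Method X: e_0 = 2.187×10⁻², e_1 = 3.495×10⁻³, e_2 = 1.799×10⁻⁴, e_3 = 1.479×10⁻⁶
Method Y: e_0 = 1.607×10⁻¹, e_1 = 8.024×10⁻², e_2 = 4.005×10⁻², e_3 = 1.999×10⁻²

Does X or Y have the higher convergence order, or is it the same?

Method X: p ≈ ln(1.479×10⁻⁶/1.799×10⁻⁴)/ln(1.799×10⁻⁴/3.495×10⁻³) ≈ 1.62.
Method Y: p ≈ ln(1.999×10⁻²/4.005×10⁻²)/ln(4.005×10⁻²/8.024×10⁻²) ≈ 1.00.
Method X has the higher order (≈1.6 vs ≈1.0).

X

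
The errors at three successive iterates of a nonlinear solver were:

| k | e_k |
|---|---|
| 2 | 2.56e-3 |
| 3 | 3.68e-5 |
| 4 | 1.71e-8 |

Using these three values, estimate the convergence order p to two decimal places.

1.81

p ≈ ln(e_4/e_3) / ln(e_3/e_2)
  = ln(1.71e-8/3.68e-5) / ln(3.68e-5/2.56e-3)
  = ln(0.000464674) / ln(0.014375)
  = -7.67417 / -4.24226 ≈ 1.80898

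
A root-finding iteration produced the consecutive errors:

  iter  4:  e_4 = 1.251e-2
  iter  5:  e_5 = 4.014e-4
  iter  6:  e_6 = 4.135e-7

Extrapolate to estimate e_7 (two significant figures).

First estimate the order: p ≈ ln(e_6/e_5) / ln(e_5/e_4) = ln(4.135e-7/4.014e-4)/ln(4.014e-4/1.251e-2) = ln(0.00103014)/ln(0.0320863) ≈ 1.9998.
Then e_7 ≈ e_6·(e_6/e_5)^p = 4.135e-7·(0.00103014)^1.9998 = 4.135e-7·1.06265e-06 ≈ 4.394e-13.

4.4e-13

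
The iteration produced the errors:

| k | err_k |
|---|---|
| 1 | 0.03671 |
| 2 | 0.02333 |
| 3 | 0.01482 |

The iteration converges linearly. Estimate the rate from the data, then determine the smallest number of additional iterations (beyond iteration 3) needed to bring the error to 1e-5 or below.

17

Rate ρ ≈ err_3/err_2 = 0.01482/0.02333 = 0.6352.
After j more steps, err_{3+j} ≈ 0.01482·ρ^j; need ρ^j ≤ 1e-5/0.01482 = 0.000674764.
j ≥ ln(0.000674764)/ln(0.6352) = -7.3011/-0.45382 = 16.088.
So 17 more iterations are needed.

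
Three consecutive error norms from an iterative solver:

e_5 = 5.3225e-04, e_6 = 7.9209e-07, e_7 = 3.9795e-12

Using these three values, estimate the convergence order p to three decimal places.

p ≈ ln(e_7/e_6) / ln(e_6/e_5)
  = ln(3.9795e-12/7.9209e-07) / ln(7.9209e-07/5.3225e-04)
  = ln(5.02405e-06) / ln(0.00148819)
  = -12.201274 / -6.510195 ≈ 1.874179

1.874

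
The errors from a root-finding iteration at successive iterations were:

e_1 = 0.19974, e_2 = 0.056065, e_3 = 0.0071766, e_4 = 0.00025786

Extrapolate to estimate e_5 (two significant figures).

First estimate the order: p ≈ ln(e_4/e_3) / ln(e_3/e_2) = ln(0.00025786/0.0071766)/ln(0.0071766/0.056065) = ln(0.0359307)/ln(0.128005) ≈ 1.6180.
Then e_5 ≈ e_4·(e_4/e_3)^p = 0.00025786·(0.0359307)^1.6180 = 0.00025786·0.00459985 ≈ 1.186e-06.

1.2e-6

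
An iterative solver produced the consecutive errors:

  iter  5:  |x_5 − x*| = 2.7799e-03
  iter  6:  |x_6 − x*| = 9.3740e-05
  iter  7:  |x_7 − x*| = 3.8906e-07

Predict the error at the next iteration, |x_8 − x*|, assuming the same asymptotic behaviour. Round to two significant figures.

5.4e-11

First estimate the order: p ≈ ln(|x_7 − x*|/|x_6 − x*|) / ln(|x_6 − x*|/|x_5 − x*|) = ln(3.8906e-07/9.3740e-05)/ln(9.3740e-05/2.7799e-03) = ln(0.00415042)/ln(0.0337206) ≈ 1.6180.
Then |x_8 − x*| ≈ |x_7 − x*|·(|x_7 − x*|/|x_6 − x*|)^p = 3.8906e-07·(0.00415042)^1.6180 = 3.8906e-07·0.000139982 ≈ 5.446e-11.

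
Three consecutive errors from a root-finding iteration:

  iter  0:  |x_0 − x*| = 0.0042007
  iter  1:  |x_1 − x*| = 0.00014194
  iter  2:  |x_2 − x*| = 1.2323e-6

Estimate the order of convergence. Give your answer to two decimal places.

1.40

p ≈ ln(|x_2 − x*|/|x_1 − x*|) / ln(|x_1 − x*|/|x_0 − x*|)
  = ln(1.2323e-6/0.00014194) / ln(0.00014194/0.0042007)
  = ln(0.00868184) / ln(0.0337896)
  = -4.74652 / -3.38760 ≈ 1.40115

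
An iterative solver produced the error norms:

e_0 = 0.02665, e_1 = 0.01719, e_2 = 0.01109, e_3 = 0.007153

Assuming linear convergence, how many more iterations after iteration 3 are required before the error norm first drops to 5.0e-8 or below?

Rate ρ ≈ e_3/e_2 = 0.007153/0.01109 = 0.6450.
After j more steps, e_{3+j} ≈ 0.007153·ρ^j; need ρ^j ≤ 5.0e-8/0.007153 = 6.99007e-06.
j ≥ ln(6.99007e-06)/ln(0.6450) = -11.8710/-0.43850 = 27.072.
So 28 more iterations are needed.

28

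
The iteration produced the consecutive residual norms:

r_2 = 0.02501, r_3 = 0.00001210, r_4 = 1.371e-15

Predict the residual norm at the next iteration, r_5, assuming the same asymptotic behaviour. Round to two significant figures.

2.0e-45

First estimate the order: p ≈ ln(r_4/r_3) / ln(r_3/r_2) = ln(1.371e-15/0.00001210)/ln(0.00001210/0.02501) = ln(1.13306e-10)/ln(0.000483806) ≈ 2.9999.
Then r_5 ≈ r_4·(r_4/r_3)^p = 1.371e-15·(1.13306e-10)^2.9999 = 1.371e-15·1.45799e-30 ≈ 1.999e-45.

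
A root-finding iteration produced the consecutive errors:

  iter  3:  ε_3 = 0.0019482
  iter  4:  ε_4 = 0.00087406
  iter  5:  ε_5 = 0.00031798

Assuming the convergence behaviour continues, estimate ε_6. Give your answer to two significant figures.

First estimate the order: p ≈ ln(ε_5/ε_4) / ln(ε_4/ε_3) = ln(0.00031798/0.00087406)/ln(0.00087406/0.0019482) = ln(0.363797)/ln(0.44865) ≈ 1.2616.
Then ε_6 ≈ ε_5·(ε_5/ε_4)^p = 0.00031798·(0.363797)^1.2616 = 0.00031798·0.279241 ≈ 8.879e-05.

8.9e-5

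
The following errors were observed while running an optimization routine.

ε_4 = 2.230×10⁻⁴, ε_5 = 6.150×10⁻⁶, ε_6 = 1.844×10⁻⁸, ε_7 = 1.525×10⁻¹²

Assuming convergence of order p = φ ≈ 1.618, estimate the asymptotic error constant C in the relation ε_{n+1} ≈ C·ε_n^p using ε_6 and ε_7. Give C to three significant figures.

4.98

C ≈ ε_7 / ε_6^1.618
  = 1.525×10⁻¹² / (1.844×10⁻⁸)^1.618
  = 1.525×10⁻¹² / 3.06197e-13 ≈ 4.9805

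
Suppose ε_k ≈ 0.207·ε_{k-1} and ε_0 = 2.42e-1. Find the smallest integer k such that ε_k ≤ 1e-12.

17

After k steps, ε_k ≈ 2.42e-1·0.207^k.
Need 0.207^k ≤ 1e-12/2.42e-1 = 4.13223e-12.
k ≥ ln(4.13223e-12)/ln(0.207) = -26.2122/-1.57504 = 16.642.
Smallest integer k = 17.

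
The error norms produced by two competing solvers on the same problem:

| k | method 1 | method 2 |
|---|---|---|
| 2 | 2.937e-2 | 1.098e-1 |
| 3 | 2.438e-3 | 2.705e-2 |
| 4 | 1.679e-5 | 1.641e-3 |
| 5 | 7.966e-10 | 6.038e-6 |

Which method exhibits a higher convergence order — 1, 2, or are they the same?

same

Method 1: p ≈ ln(7.966e-10/1.679e-5)/ln(1.679e-5/2.438e-3) ≈ 2.00.
Method 2: p ≈ ln(6.038e-6/1.641e-3)/ln(1.641e-3/2.705e-2) ≈ 2.00.
Both orders ≈ 2.0 — effectively the same.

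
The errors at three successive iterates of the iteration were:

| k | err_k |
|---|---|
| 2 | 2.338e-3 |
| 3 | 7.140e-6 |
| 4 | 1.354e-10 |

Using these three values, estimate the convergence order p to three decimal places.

1.877

p ≈ ln(err_4/err_3) / ln(err_3/err_2)
  = ln(1.354e-10/7.140e-6) / ln(7.140e-6/2.338e-3)
  = ln(1.89636e-05) / ln(0.00305389)
  = -10.872989 / -5.791339 ≈ 1.877457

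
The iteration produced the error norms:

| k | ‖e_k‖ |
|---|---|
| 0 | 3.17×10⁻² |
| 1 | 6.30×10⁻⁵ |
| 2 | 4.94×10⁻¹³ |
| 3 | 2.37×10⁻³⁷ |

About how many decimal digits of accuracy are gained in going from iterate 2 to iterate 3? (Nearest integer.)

Digits gained ≈ log₁₀(‖e_2‖/‖e_3‖) = log₁₀(4.94×10⁻¹³/2.37×10⁻³⁷) = log₁₀(2.08439e+24) ≈ 24.319.

24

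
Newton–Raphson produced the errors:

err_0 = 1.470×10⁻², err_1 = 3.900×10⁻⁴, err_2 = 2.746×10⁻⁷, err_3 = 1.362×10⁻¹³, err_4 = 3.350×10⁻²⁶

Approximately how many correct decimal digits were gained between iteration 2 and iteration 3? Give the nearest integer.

Digits gained ≈ log₁₀(err_2/err_3) = log₁₀(2.746×10⁻⁷/1.362×10⁻¹³) = log₁₀(2.01615e+06) ≈ 6.305.

6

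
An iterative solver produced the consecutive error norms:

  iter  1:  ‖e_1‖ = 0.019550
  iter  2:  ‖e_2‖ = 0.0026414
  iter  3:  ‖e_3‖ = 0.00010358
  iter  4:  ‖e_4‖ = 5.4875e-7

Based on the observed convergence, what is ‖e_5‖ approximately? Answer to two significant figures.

First estimate the order: p ≈ ln(‖e_4‖/‖e_3‖) / ln(‖e_3‖/‖e_2‖) = ln(5.4875e-7/0.00010358)/ln(0.00010358/0.0026414) = ln(0.00529784)/ln(0.0392141) ≈ 1.6181.
Then ‖e_5‖ ≈ ‖e_4‖·(‖e_4‖/‖e_3‖)^p = 5.4875e-7·(0.00529784)^1.6181 = 5.4875e-7·0.000207665 ≈ 1.14e-10.

1.1e-10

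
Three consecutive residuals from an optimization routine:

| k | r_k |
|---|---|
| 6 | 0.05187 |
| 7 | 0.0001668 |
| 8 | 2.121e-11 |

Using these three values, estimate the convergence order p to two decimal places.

p ≈ ln(r_8/r_7) / ln(r_7/r_6)
  = ln(2.121e-11/0.0001668) / ln(0.0001668/0.05187)
  = ln(1.27158e-07) / ln(0.00321573)
  = -15.87784 / -5.73970 ≈ 2.76632

2.77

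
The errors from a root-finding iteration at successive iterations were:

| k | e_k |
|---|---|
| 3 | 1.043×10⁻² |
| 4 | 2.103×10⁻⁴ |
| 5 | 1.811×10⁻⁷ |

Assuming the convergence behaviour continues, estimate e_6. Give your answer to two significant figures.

5.2e-13

First estimate the order: p ≈ ln(e_5/e_4) / ln(e_4/e_3) = ln(1.811×10⁻⁷/2.103×10⁻⁴)/ln(2.103×10⁻⁴/1.043×10⁻²) = ln(0.000861151)/ln(0.020163) ≈ 1.8077.
Then e_6 ≈ e_5·(e_5/e_4)^p = 1.811×10⁻⁷·(0.000861151)^1.8077 = 1.811×10⁻⁷·2.881e-06 ≈ 5.217e-13.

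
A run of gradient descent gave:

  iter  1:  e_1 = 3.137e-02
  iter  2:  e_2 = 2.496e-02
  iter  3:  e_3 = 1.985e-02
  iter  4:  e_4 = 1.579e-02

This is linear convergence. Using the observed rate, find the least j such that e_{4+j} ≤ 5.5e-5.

25

Rate ρ ≈ e_4/e_3 = 1.579e-02/1.985e-02 = 0.7955.
After j more steps, e_{4+j} ≈ 1.579e-02·ρ^j; need ρ^j ≤ 5.5e-5/1.579e-02 = 0.00348322.
j ≥ ln(0.00348322)/ln(0.7955) = -5.6598/-0.22878 = 24.739.
So 25 more iterations are needed.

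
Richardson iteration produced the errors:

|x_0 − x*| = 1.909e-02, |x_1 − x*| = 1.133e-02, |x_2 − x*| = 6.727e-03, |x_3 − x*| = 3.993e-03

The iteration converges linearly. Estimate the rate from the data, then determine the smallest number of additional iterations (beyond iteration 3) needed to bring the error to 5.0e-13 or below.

Rate ρ ≈ |x_3 − x*|/|x_2 − x*| = 3.993e-03/6.727e-03 = 0.5936.
After j more steps, |x_{3+j} − x*| ≈ 3.993e-03·ρ^j; need ρ^j ≤ 5.0e-13/3.993e-03 = 1.25219e-10.
j ≥ ln(1.25219e-10)/ln(0.5936) = -22.8010/-0.52155 = 43.718.
So 44 more iterations are needed.

44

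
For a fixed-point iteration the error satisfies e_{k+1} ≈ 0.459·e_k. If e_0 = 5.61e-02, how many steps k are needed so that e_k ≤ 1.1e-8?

20

After k steps, e_k ≈ 5.61e-02·0.459^k.
Need 0.459^k ≤ 1.1e-8/5.61e-02 = 1.96078e-07.
k ≥ ln(1.96078e-07)/ln(0.459) = -15.4448/-0.77871 = 19.834.
Smallest integer k = 20.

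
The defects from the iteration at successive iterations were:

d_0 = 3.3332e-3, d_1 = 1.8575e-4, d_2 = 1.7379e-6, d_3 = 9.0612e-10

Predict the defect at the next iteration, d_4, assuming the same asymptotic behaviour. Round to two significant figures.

4.4e-15

First estimate the order: p ≈ ln(d_3/d_2) / ln(d_2/d_1) = ln(9.0612e-10/1.7379e-6)/ln(1.7379e-6/1.8575e-4) = ln(0.000521388)/ln(0.00935612) ≈ 1.6180.
Then d_4 ≈ d_3·(d_3/d_2)^p = 9.0612e-10·(0.000521388)^1.6180 = 9.0612e-10·4.8794e-06 ≈ 4.421e-15.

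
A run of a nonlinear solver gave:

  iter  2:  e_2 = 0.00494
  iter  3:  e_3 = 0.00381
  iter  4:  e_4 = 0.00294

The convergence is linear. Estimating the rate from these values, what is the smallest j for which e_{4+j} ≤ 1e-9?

Rate ρ ≈ e_4/e_3 = 0.00294/0.00381 = 0.7717.
After j more steps, e_{4+j} ≈ 0.00294·ρ^j; need ρ^j ≤ 1e-9/0.00294 = 3.40136e-07.
j ≥ ln(3.40136e-07)/ln(0.7717) = -14.8939/-0.25916 = 57.470.
So 58 more iterations are needed.

58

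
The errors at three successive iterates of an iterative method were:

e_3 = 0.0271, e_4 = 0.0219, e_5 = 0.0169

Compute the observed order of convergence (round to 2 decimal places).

1.22

p ≈ ln(e_5/e_4) / ln(e_4/e_3)
  = ln(0.0169/0.0219) / ln(0.0219/0.0271)
  = ln(0.771689) / ln(0.808118)
  = -0.25917 / -0.21305 ≈ 1.21648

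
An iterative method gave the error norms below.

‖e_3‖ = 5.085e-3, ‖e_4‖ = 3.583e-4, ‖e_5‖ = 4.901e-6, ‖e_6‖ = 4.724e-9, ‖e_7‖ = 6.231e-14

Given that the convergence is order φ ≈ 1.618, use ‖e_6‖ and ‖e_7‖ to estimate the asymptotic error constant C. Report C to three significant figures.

1.84

C ≈ ‖e_7‖ / ‖e_6‖^1.618
  = 6.231e-14 / (4.724e-9)^1.618
  = 6.231e-14 / 3.38091e-14 ≈ 1.843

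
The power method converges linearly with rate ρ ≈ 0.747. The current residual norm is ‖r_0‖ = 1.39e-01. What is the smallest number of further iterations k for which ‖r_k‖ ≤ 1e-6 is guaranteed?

After k steps, ‖r_k‖ ≈ 1.39e-01·0.747^k.
Need 0.747^k ≤ 1e-6/1.39e-01 = 7.19424e-06.
k ≥ ln(7.19424e-06)/ln(0.747) = -11.8422/-0.29169 = 40.599.
Smallest integer k = 41.

41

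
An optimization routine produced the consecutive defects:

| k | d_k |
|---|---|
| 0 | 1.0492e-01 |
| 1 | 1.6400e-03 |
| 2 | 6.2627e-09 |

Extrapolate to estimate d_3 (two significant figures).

3.5e-25

First estimate the order: p ≈ ln(d_2/d_1) / ln(d_1/d_0) = ln(6.2627e-09/1.6400e-03)/ln(1.6400e-03/1.0492e-01) = ln(3.81872e-06)/ln(0.015631) ≈ 3.0000.
Then d_3 ≈ d_2·(d_2/d_1)^p = 6.2627e-09·(3.81872e-06)^3.0000 = 6.2627e-09·5.5687e-17 ≈ 3.488e-25.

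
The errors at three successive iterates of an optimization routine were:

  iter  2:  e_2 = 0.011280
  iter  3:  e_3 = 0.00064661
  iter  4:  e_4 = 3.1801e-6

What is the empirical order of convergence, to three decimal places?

p ≈ ln(e_4/e_3) / ln(e_3/e_2)
  = ln(3.1801e-6/0.00064661) / ln(0.00064661/0.011280)
  = ln(0.00491811) / ln(0.0573236)
  = -5.314831 / -2.859043 ≈ 1.858955

1.859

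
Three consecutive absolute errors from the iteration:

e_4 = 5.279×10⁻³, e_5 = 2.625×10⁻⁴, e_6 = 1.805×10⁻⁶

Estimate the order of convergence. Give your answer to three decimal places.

1.659

p ≈ ln(e_6/e_5) / ln(e_5/e_4)
  = ln(1.805×10⁻⁶/2.625×10⁻⁴) / ln(2.625×10⁻⁴/5.279×10⁻³)
  = ln(0.00687619) / ln(0.0497253)
  = -4.979691 / -3.001241 ≈ 1.659211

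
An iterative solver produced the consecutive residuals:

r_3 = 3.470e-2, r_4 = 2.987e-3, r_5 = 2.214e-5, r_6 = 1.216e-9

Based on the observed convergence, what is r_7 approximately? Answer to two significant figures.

3.7e-18

First estimate the order: p ≈ ln(r_6/r_5) / ln(r_5/r_4) = ln(1.216e-9/2.214e-5)/ln(2.214e-5/2.987e-3) = ln(5.49232e-05)/ln(0.00741212) ≈ 2.0001.
Then r_7 ≈ r_6·(r_6/r_5)^p = 1.216e-9·(5.49232e-05)^2.0001 = 1.216e-9·3.0136e-09 ≈ 3.665e-18.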